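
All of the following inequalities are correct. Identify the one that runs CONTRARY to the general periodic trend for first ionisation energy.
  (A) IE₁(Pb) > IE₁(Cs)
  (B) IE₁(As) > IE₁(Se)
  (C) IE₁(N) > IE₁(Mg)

(B)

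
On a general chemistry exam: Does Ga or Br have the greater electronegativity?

Br

Ga is in period 4, group 13; Br is in period 4, group 17.
Electronegativity increases across a period and decreases down a group, tracking effective nuclear charge and atomic size.
All lie in period 4, so electronegativity increases left to right.
So Br has the greater electronegativity (Br > Ga).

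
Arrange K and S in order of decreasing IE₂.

The second ionization energy removes an electron from the +1 ion. For each element: K⁺ is the bare [Ar] core; S⁺ still has 5 valence electrons.
Core electrons are held far more tightly than valence electrons, so K tops the IE_2 order.
Tabulated IE_2 (kJ/mol): K 3052, S 2252.
Overall IE_2 order: S < K.

K > S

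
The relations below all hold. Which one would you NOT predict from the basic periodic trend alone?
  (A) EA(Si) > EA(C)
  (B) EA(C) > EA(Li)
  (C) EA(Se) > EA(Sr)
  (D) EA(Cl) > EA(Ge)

The general trend: electron affinity increases across a period and decreases down a group.
(A) Si (period 3, group 14) vs C (period 2, group 14): the stated order contradicts the simple trend.
(B) C (period 2, group 14) vs Li (period 2, group 1): the stated order agrees with the simple trend.
(C) Se (period 4, group 16) vs Sr (period 5, group 2): the stated order agrees with the simple trend.
(D) Cl (period 3, group 17) vs Ge (period 4, group 14): the stated order agrees with the simple trend.
The exception is (A): Si's larger, more diffuse 3p orbitals accept an added electron slightly more readily than C's compact 2p.

(A)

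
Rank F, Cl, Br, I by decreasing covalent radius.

F is in period 2, group 17; Cl is in period 3, group 17; Br is in period 4, group 17; I is in period 5, group 17.
Moving right in a period, electrons are added to the same shell under a stronger nuclear pull, so atoms get smaller; moving down, a new shell is opened and atoms get larger.
All are in group 17, so atomic radius increases down the group.
So from largest to smallest: I > Br > Cl > F.

I, Br, Cl, F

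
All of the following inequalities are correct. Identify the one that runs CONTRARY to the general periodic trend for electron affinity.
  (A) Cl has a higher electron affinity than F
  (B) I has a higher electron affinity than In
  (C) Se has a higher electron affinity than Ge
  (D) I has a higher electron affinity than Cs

The general trend: electron affinity increases across a period and decreases down a group.
(A) Cl (period 3, group 17) vs F (period 2, group 17): the stated order contradicts the simple trend.
(B) I (period 5, group 17) vs In (period 5, group 13): the stated order agrees with the simple trend.
(C) Se (period 4, group 16) vs Ge (period 4, group 14): the stated order agrees with the simple trend.
(D) I (period 5, group 17) vs Cs (period 6, group 1): the stated order agrees with the simple trend.
The exception is (A): F's small 2p subshell makes the incoming electron feel strong e⁻–e⁻ repulsion, so Cl actually releases more energy on gaining an electron.

(A)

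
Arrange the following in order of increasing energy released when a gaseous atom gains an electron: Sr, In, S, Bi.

Sr < In < Bi < S

S is in period 3, group 16; Sr is in period 5, group 2; In is in period 5, group 13; Bi is in period 6, group 15.
EA tends to increase across a period and decrease down a group, though the pattern is less regular than for IE or radius.
Here both period and group differ, so the two effects have to be weighed against each other.
In > Sr: both are in period 5; the period trend gives In the larger value.
Bi > In: period and group pull opposite ways; the across-period shift dominates (91 vs 29 kJ/mol).
S > Bi: both effects reinforce here, so S is clearly the higher of the two.
Approximate values (kJ/mol): S 200, Sr 5, In 29, Bi 91.
So from lowest to highest: Sr < In < Bi < S.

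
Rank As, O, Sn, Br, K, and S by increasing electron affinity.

K < As < Sn < O < S < Br

O is in period 2, group 16; S is in period 3, group 16; K is in period 4, group 1; As is in period 4, group 15; Br is in period 4, group 17; Sn is in period 5, group 14.
Adding an electron releases more energy for atoms nearer the top right (short of the noble gases).
Neither a single period nor a single group — weigh both effects.
As > K: As lies to the right of K in period 4, so the across-period effect alone puts As higher.
Sn > As: this pair runs against the simple trend — see the exception note.
O > Sn: relative to Sn, both the across-period and down-group shifts push O's electron affinity up.
S > O: this pair runs against the simple trend — see the exception note.
Br > S: the two effects oppose for this pair; the across-period effect wins (325 vs 200 kJ/mol).
Note the exception: Sn has a higher electron affinity than As, contrary to the simple trend — adding an electron to As's half-filled np³ subshell costs electron-pairing energy.
Note the exception: S has a higher electron affinity than O, contrary to the simple trend — the compact 2p subshell of O repels the added electron more than S's larger 3p does.
Approximate values (kJ/mol): O 141, S 200, K 48, As 78, Br 325, Sn 107.
So from lowest to highest: K < As < Sn < O < S < Br.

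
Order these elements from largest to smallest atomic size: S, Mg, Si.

Mg > Si > S

Mg is in period 3, group 2; Si is in period 3, group 14; S is in period 3, group 16.
Radius decreases left→right (rising Z_eff, same n) and increases top→bottom (higher n).
All lie in period 3, so atomic radius increases right to left.
So from largest to smallest: Mg > Si > S.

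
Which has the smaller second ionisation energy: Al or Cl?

Consider each +1 ion: Al⁺ still has 2 valence electrons; Cl⁺ still has 6 valence electrons.
All are still removing valence electrons, so compare the +1 ions as you would atoms: IE_2 generally rises across a period (higher Z_eff) and falls down a group (larger shell), subject to the usual subshell exceptions.
Valence configurations: Al⁺ [Ne]3s², Cl⁺ [Ne]3s²3p⁴.
The numbers (kJ/mol): Al 1817, Cl 2298.
Putting it together, IE_2: Al < Cl.

Al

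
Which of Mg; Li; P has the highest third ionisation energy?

Li

IE_3 is the cost of taking one more electron from the +2 cation: Mg²⁺ is the bare [Ne] core; Li²⁺ is already 1 electron into the core; P²⁺ still has 3 valence electrons.
Core electrons are held far more tightly than valence electrons, so Mg and Li top the IE_3 order.
Tabulated IE_3 (kJ/mol): Mg 7733, Li 11815, P 2914.
Overall IE_3 order: P < Mg < Li.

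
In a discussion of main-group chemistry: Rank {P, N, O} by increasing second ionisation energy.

The second ionization energy removes an electron from the +1 ion. For each element: P⁺ still has 4 valence electrons; N⁺ still has 4 valence electrons; O⁺ still has 5 valence electrons.
All are still removing valence electrons, so compare the +1 ions as you would atoms: IE_2 generally rises across a period (higher Z_eff) and falls down a group (larger shell), subject to the usual subshell exceptions.
Valence configurations: P⁺ [Ne]3s²3p², N⁺ [He]2s²2p², O⁺ [He]2s²2p³.
The numbers (kJ/mol): P 1907, N 2856, O 3388.
Hence IE_2: P < N < O.

P < N < O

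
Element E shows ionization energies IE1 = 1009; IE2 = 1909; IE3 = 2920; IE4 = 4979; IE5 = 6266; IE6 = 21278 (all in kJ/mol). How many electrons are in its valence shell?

Look for the largest jump between consecutive ionization energies: IE6/IE5 ≈ 3.4, far larger than any earlier ratio.
That jump marks the point where a core electron is being removed. So the atom has 5 valence electrons.

5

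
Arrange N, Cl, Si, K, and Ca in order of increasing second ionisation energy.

After 1 electron has been removed, what remains? N⁺ still has 4 valence electrons; Cl⁺ still has 6 valence electrons; Si⁺ still has 3 valence electrons; K⁺ is the bare [Ar] core; Ca⁺ still has 1 valence electron.
Core electrons are held far more tightly than valence electrons, so K tops the IE_2 order.
Valence configurations: N⁺ [He]2s²2p², Cl⁺ [Ne]3s²3p⁴, Si⁺ [Ne]3s²3p¹, Ca⁺ [Ar]4s¹.
The numbers (kJ/mol): N 2856, Cl 2298, Si 1577, K 3052, Ca 1145.
Hence IE_2: Ca < Si < Cl < N < K.

Ca < Si < Cl < N < K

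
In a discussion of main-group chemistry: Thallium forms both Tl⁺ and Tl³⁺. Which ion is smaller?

Tl³⁺

Both ions have Z = 81 protons, but Tl³⁺ has lost more electrons, so its remaining electrons feel a larger effective nuclear charge per electron and are pulled in more tightly.
Higher positive charge → smaller ion, so Tl⁺ > Tl³⁺.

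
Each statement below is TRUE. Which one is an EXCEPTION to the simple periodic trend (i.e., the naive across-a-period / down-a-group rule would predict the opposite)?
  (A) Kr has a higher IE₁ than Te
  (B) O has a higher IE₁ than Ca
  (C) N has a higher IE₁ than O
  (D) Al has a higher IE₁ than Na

(C)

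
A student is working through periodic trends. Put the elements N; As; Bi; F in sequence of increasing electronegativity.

Bi < As < N < F

N is in period 2, group 15; F is in period 2, group 17; As is in period 4, group 15; Bi is in period 6, group 15.
Electronegativity increases across a period and decreases down a group, tracking effective nuclear charge and atomic size.
Neither a single period nor a single group — weigh both effects.
As > Bi: they share group 15; the group trend gives As the larger value.
N > As: they share group 15; the group trend gives N the larger value.
F > N: F lies to the right of N in period 2, so the across-period effect alone puts F higher.
Tabulated electronegativity (Pauling): N 3.04, F 3.98, As 2.18, Bi 2.02.
So from lowest to highest: Bi < As < N < F.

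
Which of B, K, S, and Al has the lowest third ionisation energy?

Al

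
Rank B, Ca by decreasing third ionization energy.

Ca > B

Consider each +2 ion: B²⁺ still has 1 valence electron; Ca²⁺ is the bare [Ar] core.
Breaking into a closed-shell core is much more expensive than removing a leftover valence electron — Ca has the largest IE_3 here.
Approximate IE_3 values (kJ/mol): B 3660, Ca 4912.
So the third ionization energies run B < Ca.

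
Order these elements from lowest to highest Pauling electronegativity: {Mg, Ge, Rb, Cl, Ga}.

Mg is in period 3, group 2; Cl is in period 3, group 17; Ga is in period 4, group 13; Ge is in period 4, group 14; Rb is in period 5, group 1.
Atoms toward the upper right of the periodic table pull bonding electrons most strongly.
Here both period and group differ, so the two effects have to be weighed against each other.
Mg > Rb: both effects reinforce here, so Mg is clearly the higher of the two.
Ga > Mg: period and group pull opposite ways; the across-period shift dominates (1.81 vs 1.31).
Ge > Ga: both are in period 4; the period trend gives Ge the larger value.
Cl > Ge: relative to Ge, both the across-period and down-group shifts push Cl's electronegativity up.
Tabulated electronegativity (Pauling): Mg 1.31, Cl 3.16, Ga 1.81, Ge 2.01, Rb 0.82.
So from lowest to highest: Rb < Mg < Ga < Ge < Cl.

Rb < Mg < Ga < Ge < Cl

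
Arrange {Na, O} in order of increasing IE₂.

IE_2 is the cost of taking one more electron from the +1 cation: Na⁺ is the bare [Ne] core; O⁺ still has 5 valence electrons.
Pulling an electron out of a noble-gas core costs far more than removing a remaining valence electron, so Na sits at the high end of IE_2.
Approximate IE_2 values (kJ/mol): Na 4562, O 3388.
Putting it together, IE_2: O < Na.

O < Na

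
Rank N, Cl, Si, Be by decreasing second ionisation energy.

N > Cl > Be > Si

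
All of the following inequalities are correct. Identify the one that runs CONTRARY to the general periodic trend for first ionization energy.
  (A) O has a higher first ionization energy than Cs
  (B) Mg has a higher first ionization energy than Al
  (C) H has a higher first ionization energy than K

The general trend: first ionization energy increases across a period and decreases down a group.
(A) O (period 2, group 16) vs Cs (period 6, group 1): the stated order agrees with the simple trend.
(B) Mg (period 3, group 2) vs Al (period 3, group 13): the stated order contradicts the simple trend.
(C) H (period 1, group 1) vs K (period 4, group 1): the stated order agrees with the simple trend.
The exception is (B): Al's single 3p electron is easier to remove than one from Mg's filled 3s².

(B)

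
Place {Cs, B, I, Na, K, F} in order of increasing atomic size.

Across a period the added protons contract the valence shell; down a group each new principal shell makes the atom larger.
Neither a single period nor a single group — weigh both effects.
B > F: both are in period 2; the period trend gives B the larger value.
I > B: period and group pull opposite ways; the down-group shift dominates (133 vs 85 pm).
Na > I: the two effects oppose for this pair; the across-period effect wins (155 vs 133 pm).
K > Na: they share group 1; the group trend gives K the larger value.
Cs > K: Cs sits below K in group 1, so the down-group effect alone puts Cs larger.
Tabulated atomic radius (pm): B 85, F 64, Na 155, K 196, I 133, Cs 232.
So from smallest to largest: F < B < I < Na < K < Cs.

F < B < I < Na < K < Cs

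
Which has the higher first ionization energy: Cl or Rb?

Cl is in period 3, group 17; Rb is in period 5, group 1.
IE₁ increases left→right with effective nuclear charge and decreases top→bottom as the valence shell moves farther out.
Neither a single period nor a single group — weigh both effects.
Cl > Rb: relative to Rb, both the across-period and down-group shifts push Cl's first ionization energy up.
For reference (kJ/mol): Cl 1251, Rb 403.
So Cl has the higher first ionization energy (Cl > Rb).

Cl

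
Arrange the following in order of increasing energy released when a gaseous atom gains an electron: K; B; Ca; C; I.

EA tends to increase across a period and decrease down a group, though the pattern is less regular than for IE or radius.
Neither a single period nor a single group — weigh both effects.
B > Ca: relative to Ca, both the across-period and down-group shifts push B's electron affinity up.
K > B: this pair runs against the simple trend — see the exception note.
C > K: both effects reinforce here, so C is clearly the higher of the two.
I > C: period and group pull opposite ways; the across-period shift dominates (295 vs 122 kJ/mol).
Note the exception: K has a higher electron affinity than B, contrary to the simple trend — B's ns²np¹ configuration gives only a small electron affinity — the sparsely filled np subshell binds an added electron weakly.
Note the exception: K has a higher electron affinity than Ca, contrary to the simple trend — adding an electron to Ca (ns²) has to open a new, higher-energy np subshell, which is unfavourable.
Tabulated electron affinity (kJ/mol): B 27, C 122, K 48, Ca 2, I 295.
So from lowest to highest: Ca < B < K < C < I.

Ca, B, K, C, I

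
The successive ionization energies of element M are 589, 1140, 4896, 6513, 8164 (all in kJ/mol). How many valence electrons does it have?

2

Look for the largest jump between consecutive ionization energies: IE3/IE2 ≈ 4.3, far larger than any earlier ratio.
That jump marks the point where a core electron is being removed. So the atom has 2 valence electrons.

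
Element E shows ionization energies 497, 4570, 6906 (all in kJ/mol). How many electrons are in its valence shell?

Look for the largest jump between consecutive ionization energies: IE2/IE1 ≈ 9.2, far larger than any earlier ratio.
That jump marks the point where a core electron is being removed. So the atom has 1 valence electron.

1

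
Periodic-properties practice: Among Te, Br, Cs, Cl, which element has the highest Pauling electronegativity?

Cl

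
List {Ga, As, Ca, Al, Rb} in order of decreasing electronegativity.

Al is in period 3, group 13; Ca is in period 4, group 2; Ga is in period 4, group 13; As is in period 4, group 15; Rb is in period 5, group 1.
Atoms toward the upper right of the periodic table pull bonding electrons most strongly.
Here both period and group differ, so the two effects have to be weighed against each other.
Ca > Rb: both effects reinforce here, so Ca is clearly the higher of the two.
Al > Ca: both effects reinforce here, so Al is clearly the higher of the two.
Ga > Al: this pair runs against the simple trend — see the exception note.
As > Ga: As lies to the right of Ga in period 4, so the across-period effect alone puts As higher.
Note the exception: Ga has a higher electronegativity than Al, contrary to the simple trend — poor shielding by filled d (and f) subshells raises the heavier element's effective nuclear charge more than the simple down-group trend predicts.
Tabulated electronegativity (Pauling): Al 1.61, Ca 1.00, Ga 1.81, As 2.18, Rb 0.82.
So from highest to lowest: As > Ga > Al > Ca > Rb.

As > Ga > Al > Ca > Rb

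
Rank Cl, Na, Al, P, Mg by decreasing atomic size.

Atomic radius shrinks across a period as nuclear charge pulls the same shell inward, and grows down a group as new shells are added.
All lie in period 3, so atomic radius increases right to left.
So from largest to smallest: Na > Mg > Al > P > Cl.

Na, Mg, Al, P, Cl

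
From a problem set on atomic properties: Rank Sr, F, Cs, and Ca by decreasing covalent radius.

F is in period 2, group 17; Ca is in period 4, group 2; Sr is in period 5, group 2; Cs is in period 6, group 1.
Moving right in a period, electrons are added to the same shell under a stronger nuclear pull, so atoms get smaller; moving down, a new shell is opened and atoms get larger.
These span different periods and groups, so the two trends combine.
Ca > F: relative to F, both the across-period and down-group shifts push Ca's atomic radius up.
Sr > Ca: Sr sits below Ca in group 2, so the down-group effect alone puts Sr larger.
Cs > Sr: both effects reinforce here, so Cs is clearly the larger of the two.
For reference (pm): F 64, Ca 171, Sr 185, Cs 232.
So from largest to smallest: Cs > Sr > Ca > F.

Cs > Sr > Ca > F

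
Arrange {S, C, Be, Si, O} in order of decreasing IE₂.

O > C > S > Be > Si

After 1 electron has been removed, what remains? S⁺ still has 5 valence electrons; C⁺ still has 3 valence electrons; Be⁺ still has 1 valence electron; Si⁺ still has 3 valence electrons; O⁺ still has 5 valence electrons.
All are still removing valence electrons, so compare the +1 ions as you would atoms: IE_2 generally rises across a period (higher Z_eff) and falls down a group (larger shell), subject to the usual subshell exceptions.
Valence configurations: S⁺ [Ne]3s²3p³, C⁺ [He]2s²2p¹, Be⁺ [He]2s¹, Si⁺ [Ne]3s²3p¹, O⁺ [He]2s²2p³.
Approximate IE_2 values (kJ/mol): S 2252, C 2353, Be 1757, Si 1577, O 3388.
So the second ionization energies run Si < Be < S < C < O.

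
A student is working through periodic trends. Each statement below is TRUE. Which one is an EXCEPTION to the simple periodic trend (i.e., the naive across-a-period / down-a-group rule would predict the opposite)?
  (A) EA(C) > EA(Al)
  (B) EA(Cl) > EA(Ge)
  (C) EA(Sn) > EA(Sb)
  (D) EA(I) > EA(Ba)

The general trend: electron affinity increases across a period and decreases down a group.
(A) C (period 2, group 14) vs Al (period 3, group 13): the stated order agrees with the simple trend.
(B) Cl (period 3, group 17) vs Ge (period 4, group 14): the stated order agrees with the simple trend.
(C) Sn (period 5, group 14) vs Sb (period 5, group 15): the stated order contradicts the simple trend.
(D) I (period 5, group 17) vs Ba (period 6, group 2): the stated order agrees with the simple trend.
The exception is (C): adding an electron to Sb's half-filled 5p³ is unfavourable, so Sn has the more exothermic EA.

(C)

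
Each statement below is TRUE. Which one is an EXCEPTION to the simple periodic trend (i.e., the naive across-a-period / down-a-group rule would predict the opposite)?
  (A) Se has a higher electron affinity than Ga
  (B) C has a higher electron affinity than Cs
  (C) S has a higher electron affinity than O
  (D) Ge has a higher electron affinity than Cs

(C)

The general trend: electron affinity increases across a period and decreases down a group.
(A) Se (period 4, group 16) vs Ga (period 4, group 13): the stated order agrees with the simple trend.
(B) C (period 2, group 14) vs Cs (period 6, group 1): the stated order agrees with the simple trend.
(C) S (period 3, group 16) vs O (period 2, group 16): the stated order contradicts the simple trend.
(D) Ge (period 4, group 14) vs Cs (period 6, group 1): the stated order agrees with the simple trend.
The exception is (C): the compact 2p subshell of O repels the added electron more than S's larger 3p does.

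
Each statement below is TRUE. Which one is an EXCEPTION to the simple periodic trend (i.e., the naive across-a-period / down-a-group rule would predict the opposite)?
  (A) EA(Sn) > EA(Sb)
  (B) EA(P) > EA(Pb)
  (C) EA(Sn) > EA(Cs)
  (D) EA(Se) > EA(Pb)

(A)

The general trend: electron affinity increases across a period and decreases down a group.
(A) Sn (period 5, group 14) vs Sb (period 5, group 15): the stated order contradicts the simple trend.
(B) P (period 3, group 15) vs Pb (period 6, group 14): the stated order agrees with the simple trend.
(C) Sn (period 5, group 14) vs Cs (period 6, group 1): the stated order agrees with the simple trend.
(D) Se (period 4, group 16) vs Pb (period 6, group 14): the stated order agrees with the simple trend.
The exception is (A): adding an electron to Sb's half-filled 5p³ is unfavourable, so Sn has the more exothermic EA.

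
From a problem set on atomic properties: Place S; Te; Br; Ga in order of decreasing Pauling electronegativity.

Br > S > Te > Ga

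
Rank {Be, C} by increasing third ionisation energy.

C, Be

IE_3 is the cost of taking one more electron from the +2 cation: Be²⁺ is the bare [He] core; C²⁺ still has 2 valence electrons.
Core electrons are held far more tightly than valence electrons, so Be tops the IE_3 order.
Approximate IE_3 values (kJ/mol): Be 14849, C 4620.
Putting it together, IE_3: C < Be.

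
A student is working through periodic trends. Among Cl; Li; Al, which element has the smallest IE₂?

Al

After 1 electron has been removed, what remains? Cl⁺ still has 6 valence electrons; Li⁺ is the bare [He] core; Al⁺ still has 2 valence electrons.
Pulling an electron out of a noble-gas core costs far more than removing a remaining valence electron, so Li sits at the high end of IE_2.
Valence configurations: Cl⁺ [Ne]3s²3p⁴, Al⁺ [Ne]3s².
Approximate IE_2 values (kJ/mol): Cl 2298, Li 7298, Al 1817.
Hence IE_2: Al < Cl < Li.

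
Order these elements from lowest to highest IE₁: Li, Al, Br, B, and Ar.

Li is in period 2, group 1; B is in period 2, group 13; Al is in period 3, group 13; Ar is in period 3, group 18; Br is in period 4, group 17.
IE₁ increases left→right with effective nuclear charge and decreases top→bottom as the valence shell moves farther out.
These span different periods and groups, so the two trends combine.
Al > Li: the two effects oppose for this pair; the across-period effect wins (578 vs 520 kJ/mol).
B > Al: they share group 13; the group trend gives B the larger value.
Br > B: the two effects oppose for this pair; the across-period effect wins (1140 vs 801 kJ/mol).
Ar > Br: both effects reinforce here, so Ar is clearly the higher of the two.
For reference (kJ/mol): Li 520, B 801, Al 578, Ar 1521, Br 1140.
So from lowest to highest: Li < Al < B < Br < Ar.

Li < Al < B < Br < Ar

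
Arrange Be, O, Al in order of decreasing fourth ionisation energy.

Be > Al > O

After 3 electrons have been removed, what remains? Be³⁺ is already 1 electron into the core; O³⁺ still has 3 valence electrons; Al³⁺ is the bare [Ne] core.
Core electrons are held far more tightly than valence electrons, so Al and Be top the IE_4 order.
The numbers (kJ/mol): Be 21007, O 7469, Al 11577.
Hence IE_4: O < Al < Be.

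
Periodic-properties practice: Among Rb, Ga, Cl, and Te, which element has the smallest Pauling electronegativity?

Rb

Cl is in period 3, group 17; Ga is in period 4, group 13; Rb is in period 5, group 1; Te is in period 5, group 16.
Smaller atoms with higher effective nuclear charge are more electronegative.
These span different periods and groups, so the two trends combine.
Ga > Rb: relative to Rb, both the across-period and down-group shifts push Ga's electronegativity up.
Te > Ga: the two effects oppose for this pair; the across-period effect wins (2.10 vs 1.81).
Cl > Te: both effects reinforce here, so Cl is clearly the higher of the two.
Tabulated electronegativity (Pauling): Cl 3.16, Ga 1.81, Rb 0.82, Te 2.10.
The smallest Pauling electronegativity among these belongs to Rb.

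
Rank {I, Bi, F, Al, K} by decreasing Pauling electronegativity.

F > I > Bi > Al > K

F is in period 2, group 17; Al is in period 3, group 13; K is in period 4, group 1; I is in period 5, group 17; Bi is in period 6, group 15.
Electronegativity increases across a period and decreases down a group, tracking effective nuclear charge and atomic size.
These span different periods and groups, so the two trends combine.
Al > K: relative to K, both the across-period and down-group shifts push Al's electronegativity up.
Bi > Al: the two effects oppose for this pair; the across-period effect wins (2.02 vs 1.61).
I > Bi: both effects reinforce here, so I is clearly the higher of the two.
F > I: they share group 17; the group trend gives F the larger value.
Tabulated electronegativity (Pauling): F 3.98, Al 1.61, K 0.82, I 2.66, Bi 2.02.
So from highest to lowest: F > I > Bi > Al > K.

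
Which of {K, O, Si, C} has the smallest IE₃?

Si

Consider each +2 ion: K²⁺ is already 1 electron into the core; O²⁺ still has 4 valence electrons; Si²⁺ still has 2 valence electrons; C²⁺ still has 2 valence electrons.
Usually core removal costs more than valence removal, but here the competition is close: a tightly held n=2 valence electron can cost more to remove than an n=3 core electron, so the actual values have to decide it.
Valence configurations: O²⁺ [He]2s²2p², Si²⁺ [Ne]3s², C²⁺ [He]2s².
Tabulated IE_3 (kJ/mol): K 4420, O 5300, Si 3232, C 4620.
Putting it together, IE_3: Si < K < C < O.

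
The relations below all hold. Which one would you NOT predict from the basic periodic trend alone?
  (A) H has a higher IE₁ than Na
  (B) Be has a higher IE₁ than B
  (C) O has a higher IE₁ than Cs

The general trend: IE₁ increases across a period and decreases down a group.
(A) H (period 1, group 1) vs Na (period 3, group 1): the stated order agrees with the simple trend.
(B) Be (period 2, group 2) vs B (period 2, group 13): the stated order contradicts the simple trend.
(C) O (period 2, group 16) vs Cs (period 6, group 1): the stated order agrees with the simple trend.
The exception is (B): removing B's lone 2p electron is easier than breaking Be's filled 2s².

(B)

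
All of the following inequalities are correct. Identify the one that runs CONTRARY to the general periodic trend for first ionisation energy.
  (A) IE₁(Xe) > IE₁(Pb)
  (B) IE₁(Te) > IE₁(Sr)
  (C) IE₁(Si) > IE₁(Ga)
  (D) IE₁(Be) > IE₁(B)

(D)

The general trend: first ionisation energy increases across a period and decreases down a group.
(A) Xe (period 5, group 18) vs Pb (period 6, group 14): the stated order agrees with the simple trend.
(B) Te (period 5, group 16) vs Sr (period 5, group 2): the stated order agrees with the simple trend.
(C) Si (period 3, group 14) vs Ga (period 4, group 13): the stated order agrees with the simple trend.
(D) Be (period 2, group 2) vs B (period 2, group 13): the stated order contradicts the simple trend.
The exception is (D): removing B's lone 2p electron is easier than breaking Be's filled 2s².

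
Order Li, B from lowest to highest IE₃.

B < Li

IE_3 is the cost of taking one more electron from the +2 cation: Li²⁺ is already 1 electron into the core; B²⁺ still has 1 valence electron.
Core electrons are held far more tightly than valence electrons, so Li tops the IE_3 order.
Tabulated IE_3 (kJ/mol): Li 11815, B 3660.
Overall IE_3 order: B < Li.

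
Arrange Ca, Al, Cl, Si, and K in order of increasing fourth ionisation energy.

IE_4 is the cost of taking one more electron from the +3 cation: Ca³⁺ is already 1 electron into the core; Al³⁺ is the bare [Ne] core; Cl³⁺ still has 4 valence electrons; Si³⁺ still has 1 valence electron; K³⁺ is already 2 electrons into the core.
Breaking into a closed-shell core is much more expensive than removing a leftover valence electron — K, Ca and Al have the largest IE_4 here.
Valence configurations: Cl³⁺ [Ne]3s²3p², Si³⁺ [Ne]3s¹.
The numbers (kJ/mol): Ca 6491, Al 11577, Cl 5159, Si 4356, K 5877.
Overall IE_4 order: Si < Cl < K < Ca < Al.

Si < Cl < K < Ca < Al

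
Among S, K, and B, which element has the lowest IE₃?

S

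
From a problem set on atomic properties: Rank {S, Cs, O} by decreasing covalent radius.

Cs > S > O

Across a period the added protons contract the valence shell; down a group each new principal shell makes the atom larger.
Neither a single period nor a single group — weigh both effects.
S > O: they share group 16; the group trend gives S the larger value.
Cs > S: both effects reinforce here, so Cs is clearly the larger of the two.
Approximate values (pm): O 63, S 103, Cs 232.
So from largest to smallest: Cs > S > O.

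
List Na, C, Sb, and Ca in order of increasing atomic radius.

C, Sb, Na, Ca

Across a period the added protons contract the valence shell; down a group each new principal shell makes the atom larger.
These span different periods and groups, so the two trends combine.
Sb > C: period and group pull opposite ways; the down-group shift dominates (140 vs 75 pm).
Na > Sb: period and group pull opposite ways; the across-period shift dominates (155 vs 140 pm).
Ca > Na: the two effects oppose for this pair; the down-group effect wins (171 vs 155 pm).
For reference (pm): C 75, Na 155, Ca 171, Sb 140.
So from smallest to largest: C < Sb < Na < Ca.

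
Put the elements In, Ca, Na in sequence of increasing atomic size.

In, Na, Ca

Na is in period 3, group 1; Ca is in period 4, group 2; In is in period 5, group 13.
Moving right in a period, electrons are added to the same shell under a stronger nuclear pull, so atoms get smaller; moving down, a new shell is opened and atoms get larger.
These sit on a diagonal, where the across-period and down-group effects partly cancel.
Na > In: the two effects oppose for this pair; the across-period effect wins (155 vs 142 pm).
Ca > Na: the two effects oppose for this pair; the down-group effect wins (171 vs 155 pm).
Approximate values (pm): Na 155, Ca 171, In 142.
So from smallest to largest: In < Na < Ca.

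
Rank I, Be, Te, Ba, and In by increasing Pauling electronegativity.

Be is in period 2, group 2; In is in period 5, group 13; Te is in period 5, group 16; I is in period 5, group 17; Ba is in period 6, group 2.
EN rises left→right (higher Z_eff, smaller atoms) and falls top→bottom (larger, more shielded atoms).
Neither a single period nor a single group — weigh both effects.
Be > Ba: they share group 2; the group trend gives Be the larger value.
In > Be: period and group pull opposite ways; the across-period shift dominates (1.78 vs 1.57).
Te > In: both are in period 5; the period trend gives Te the larger value.
I > Te: I lies to the right of Te in period 5, so the across-period effect alone puts I higher.
Approximate values (Pauling): Be 1.57, In 1.78, Te 2.10, I 2.66, Ba 0.89.
So from lowest to highest: Ba < Be < In < Te < I.

Ba < Be < In < Te < I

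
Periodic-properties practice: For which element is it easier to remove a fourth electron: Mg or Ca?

IE_4 is the cost of taking one more electron from the +3 cation: Mg³⁺ is already 1 electron into the core; Ca³⁺ is already 1 electron into the core.
All of these are removing an electron from a noble-gas core or deeper; the smaller core (lower principal quantum number) is held far more tightly, and within a period the higher nuclear charge binds the same core more tightly.
Approximate IE_4 values (kJ/mol): Mg 10543, Ca 6491.
Hence IE_4: Ca < Mg.

Ca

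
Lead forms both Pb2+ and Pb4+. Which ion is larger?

Pb2+

Both ions have Z = 82 protons, but Pb4+ has lost more electrons, so its remaining electrons feel a larger effective nuclear charge per electron and are pulled in more tightly.
Higher positive charge → smaller ion, so Pb2+ > Pb4+.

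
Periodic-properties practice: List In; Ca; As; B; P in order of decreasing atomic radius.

Ca > In > As > P > B

Radius decreases left→right (rising Z_eff, same n) and increases top→bottom (higher n).
Here both period and group differ, so the two effects have to be weighed against each other.
P > B: period and group pull opposite ways; the down-group shift dominates (111 vs 85 pm).
As > P: they share group 15; the group trend gives As the larger value.
In > As: relative to As, both the across-period and down-group shifts push In's atomic radius up.
Ca > In: period and group pull opposite ways; the across-period shift dominates (171 vs 142 pm).
Approximate values (pm): B 85, P 111, Ca 171, As 121, In 142.
So from largest to smallest: Ca > In > As > P > B.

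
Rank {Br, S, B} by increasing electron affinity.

B < S < Br

Adding an electron releases more energy for atoms nearer the top right (short of the noble gases).
Neither a single period nor a single group — weigh both effects.
S > B: period and group pull opposite ways; the across-period shift dominates (200 vs 27 kJ/mol).
Br > S: the two effects oppose for this pair; the across-period effect wins (325 vs 200 kJ/mol).
For reference (kJ/mol): B 27, S 200, Br 325.
So from lowest to highest: B < S < Br.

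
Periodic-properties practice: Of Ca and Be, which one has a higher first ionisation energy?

Be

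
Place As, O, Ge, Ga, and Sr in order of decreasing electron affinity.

O, Ge, As, Ga, Sr

O is in period 2, group 16; Ga is in period 4, group 13; Ge is in period 4, group 14; As is in period 4, group 15; Sr is in period 5, group 2.
Atoms with high Z_eff and room in the valence shell (especially the halogens) have the most exothermic electron affinities.
Here both period and group differ, so the two effects have to be weighed against each other.
Ga > Sr: both effects reinforce here, so Ga is clearly the higher of the two.
As > Ga: As lies to the right of Ga in period 4, so the across-period effect alone puts As higher.
Ge > As: this pair runs against the simple trend — see the exception note.
O > Ge: both effects reinforce here, so O is clearly the higher of the two.
Note the exception: Ge has a higher electron affinity than As, contrary to the simple trend — adding an electron to As's half-filled 4p³ is unfavourable, so Ge (4p²) has the more exothermic EA.
Tabulated electron affinity (kJ/mol): O 141, Ga 29, Ge 119, As 78, Sr 5.
So from highest to lowest: O > Ge > As > Ga > Sr.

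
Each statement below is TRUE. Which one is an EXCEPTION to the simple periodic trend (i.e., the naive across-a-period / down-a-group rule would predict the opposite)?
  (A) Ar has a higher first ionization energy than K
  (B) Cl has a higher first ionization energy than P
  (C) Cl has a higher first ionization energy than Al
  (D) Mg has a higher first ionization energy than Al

The general trend: first ionization energy increases across a period and decreases down a group.
(A) Ar (period 3, group 18) vs K (period 4, group 1): the stated order agrees with the simple trend.
(B) Cl (period 3, group 17) vs P (period 3, group 15): the stated order agrees with the simple trend.
(C) Cl (period 3, group 17) vs Al (period 3, group 13): the stated order agrees with the simple trend.
(D) Mg (period 3, group 2) vs Al (period 3, group 13): the stated order contradicts the simple trend.
The exception is (D): Al's single 3p electron is easier to remove than one from Mg's filled 3s².

(D)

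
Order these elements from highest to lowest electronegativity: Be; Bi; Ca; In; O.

Be is in period 2, group 2; O is in period 2, group 16; Ca is in period 4, group 2; In is in period 5, group 13; Bi is in period 6, group 15.
Smaller atoms with higher effective nuclear charge are more electronegative.
These span different periods and groups, so the two trends combine.
Be > Ca: they share group 2; the group trend gives Be the larger value.
In > Be: the two effects oppose for this pair; the across-period effect wins (1.78 vs 1.57).
Bi > In: period and group pull opposite ways; the across-period shift dominates (2.02 vs 1.78).
O > Bi: relative to Bi, both the across-period and down-group shifts push O's electronegativity up.
Approximate values (Pauling): Be 1.57, O 3.44, Ca 1.00, In 1.78, Bi 2.02.
So from highest to lowest: O > Bi > In > Be > Ca.

O > Bi > In > Be > Ca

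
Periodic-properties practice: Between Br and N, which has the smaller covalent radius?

N is in period 2, group 15; Br is in period 4, group 17.
Atomic radius shrinks across a period as nuclear charge pulls the same shell inward, and grows down a group as new shells are added.
Neither a single period nor a single group — weigh both effects.
Br > N: period and group pull opposite ways; the down-group shift dominates (114 vs 71 pm).
For reference (pm): N 71, Br 114.
So N has the smaller covalent radius (N < Br).

N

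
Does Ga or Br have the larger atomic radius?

Ga

Ga is in period 4, group 13; Br is in period 4, group 17.
Across a period the added protons contract the valence shell; down a group each new principal shell makes the atom larger.
All lie in period 4, so atomic radius increases right to left.
So Ga has the larger atomic radius (Ga > Br).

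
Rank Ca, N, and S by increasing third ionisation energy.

S < N < Ca

IE_3 is the cost of taking one more electron from the +2 cation: Ca²⁺ is the bare [Ar] core; N²⁺ still has 3 valence electrons; S²⁺ still has 4 valence electrons.
Core electrons are held far more tightly than valence electrons, so Ca tops the IE_3 order.
Valence configurations: N²⁺ [He]2s²2p¹, S²⁺ [Ne]3s²3p².
The numbers (kJ/mol): Ca 4912, N 4578, S 3357.
Hence IE_3: S < N < Ca.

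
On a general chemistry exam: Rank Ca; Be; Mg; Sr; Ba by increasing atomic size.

Be < Mg < Ca < Sr < Ba

Be is in period 2, group 2; Mg is in period 3, group 2; Ca is in period 4, group 2; Sr is in period 5, group 2; Ba is in period 6, group 2.
Atomic radius shrinks across a period as nuclear charge pulls the same shell inward, and grows down a group as new shells are added.
All are in group 2, so atomic radius increases down the group.
So from smallest to largest: Be < Mg < Ca < Sr < Ba.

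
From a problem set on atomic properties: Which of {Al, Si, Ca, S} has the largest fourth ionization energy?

The fourth ionization energy removes an electron from the +3 ion. For each element: Al³⁺ is the bare [Ne] core; Si³⁺ still has 1 valence electron; Ca³⁺ is already 1 electron into the core; S³⁺ still has 3 valence electrons.
Pulling an electron out of a noble-gas core costs far more than removing a remaining valence electron, so Ca and Al sit at the high end of IE_4.
Valence configurations: Si³⁺ [Ne]3s¹, S³⁺ [Ne]3s²3p¹.
The numbers (kJ/mol): Al 11577, Si 4356, Ca 6491, S 4556.
Putting it together, IE_4: Si < S < Ca < Al.

Al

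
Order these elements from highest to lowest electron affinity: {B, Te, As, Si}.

Te, Si, As, B

Electron affinity generally becomes more exothermic across a period toward the halogens and less exothermic down a group.
A diagonal step moves right (one effect) and down (the opposite effect) at once.
As > B: period and group pull opposite ways; the across-period shift dominates (78 vs 27 kJ/mol).
Si > As: the two effects oppose for this pair; the down-group effect wins (134 vs 78 kJ/mol).
Te > Si: period and group pull opposite ways; the across-period shift dominates (190 vs 134 kJ/mol).
Tabulated electron affinity (kJ/mol): B 27, Si 134, As 78, Te 190.
So from highest to lowest: Te > Si > As > B.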